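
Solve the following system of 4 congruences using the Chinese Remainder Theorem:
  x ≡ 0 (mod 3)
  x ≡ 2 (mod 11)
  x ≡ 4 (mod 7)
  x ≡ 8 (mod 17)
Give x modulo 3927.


Product of moduli M = 3 · 11 · 7 · 17 = 3927.
Merge one congruence at a time:
  Start: x ≡ 0 (mod 3).
  Combine with x ≡ 2 (mod 11); new modulus lcm = 33.
    Write x = 0 + 3·t and substitute into x ≡ 2 (mod 11): 3·t ≡ 2 − 0 = 2 (mod 11).
    The inverse of 3 mod 11 is 4 (since 3·4 = 12 = 1·11 + 1), so t ≡ 4·2 = 8 ≡ 8 (mod 11).
    Then x = 0 + 3·8 = 24, valid modulo lcm(3, 11) = 33: x ≡ 24 (mod 33).
  Combine with x ≡ 4 (mod 7); new modulus lcm = 231.
    Write x = 24 + 33·t and substitute into x ≡ 4 (mod 7): 33·t ≡ 4 − 24 = -20 (mod 7).
    Reduce coefficients mod 7: 5·t ≡ 1 (mod 7).
    The inverse of 5 mod 7 is 3 (since 5·3 = 15 = 2·7 + 1), so t ≡ 3·1 = 3 ≡ 3 (mod 7).
    Then x = 24 + 33·3 = 123, valid modulo lcm(33, 7) = 231: x ≡ 123 (mod 231).
  Combine with x ≡ 8 (mod 17); new modulus lcm = 3927.
    Write x = 123 + 231·t and substitute into x ≡ 8 (mod 17): 231·t ≡ 8 − 123 = -115 (mod 17).
    Reduce coefficients mod 17: 10·t ≡ 4 (mod 17).
    The inverse of 10 mod 17 is 12 (since 10·12 = 120 = 7·17 + 1), so t ≡ 12·4 = 48 ≡ 14 (mod 17).
    Then x = 123 + 231·14 = 3357, valid modulo lcm(231, 17) = 3927: x ≡ 3357 (mod 3927).
Verify against each original: 3357 mod 3 = 0, 3357 mod 11 = 2, 3357 mod 7 = 4, 3357 mod 17 = 8.

x ≡ 3357 (mod 3927).


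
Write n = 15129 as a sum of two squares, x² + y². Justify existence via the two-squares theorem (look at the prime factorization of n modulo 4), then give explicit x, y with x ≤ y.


Step 1: Factor n = 15129 = 3^2 · 41^2.
Step 2: Check the mod-4 condition on each prime factor: 3 ≡ 3 (mod 4), exponent 2 (must be even); 41 ≡ 1 (mod 4), exponent 2.
All primes ≡ 3 (mod 4) appear to even exponent (or don't appear), so by the two-squares theorem n IS expressible as a sum of two squares.
Step 3: Build a representation. Group n = k² · m with k = 3 and m = 41 · 41 = 1681 (a product of primes ≡ 1 (mod 4)); a representation of m scales to one of n via (k·x)² + (k·y)² = k²(x² + y²). Each prime p ≡ 1 (mod 4) is itself a sum of two squares; find a² by testing p − a² for a perfect square:
  41: 41 − 1² = 40, 41 − 2² = 37, 41 − 3² = 32, 41 − 4² = 25 = 5² ⇒ 41 = 4² + 5².
  Combine using the Brahmagupta–Fibonacci identity (a² + b²)(c² + d²) = (ac − bd)² + (ad + bc)² = (ac + bd)² + (ad − bc)²:
  41 · 41 = 1681: from (4² + 5²)(4² + 5²), take (4·4 − 5·5, 4·5 + 5·4) = (16 − 25, 20 + 20) = (-9, 40); dropping signs (only squares matter) gives (9, 40); check 9² + 40² = 81 + 1600 = 1681 ✓.
  Scale by k = 3: (3·9, 3·40) = (27, 120).
Step 4: Order so x ≤ y and verify: 27² + 120² = 729 + 14400 = 15129 = n. ✓

n = 15129 = 27² + 120² (one valid representation with x ≤ y).


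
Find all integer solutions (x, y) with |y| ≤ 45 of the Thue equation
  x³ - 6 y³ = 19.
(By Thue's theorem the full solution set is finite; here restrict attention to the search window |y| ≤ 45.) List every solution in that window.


The equation is x³ - 6y³ = 19. For fixed y, x³ = 6·y³ + 19, so a solution requires the RHS to be a perfect cube.
Strategy: iterate y from -45 to 45, compute RHS = 6·y³ + 19, and check whether it is a (positive or negative) perfect cube.
Check small values of y:
  y = 0: RHS = 19 is not a perfect cube.
  y = 1: RHS = 25 is not a perfect cube.
  y = -1: RHS = 13 is not a perfect cube.
  y = 2: RHS = 67 is not a perfect cube.
  y = -2: RHS = -29 is not a perfect cube.
  y = 3: RHS = 181 is not a perfect cube.
  y = -3: RHS = -143 is not a perfect cube.
Continuing the search up to |y| = 45 finds no solutions either.
No (x, y) in the scanned range satisfies the equation.

No integer solutions with |y| ≤ 45.


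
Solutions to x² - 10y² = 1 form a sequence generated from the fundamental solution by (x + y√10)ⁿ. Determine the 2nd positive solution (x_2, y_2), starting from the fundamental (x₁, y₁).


Step 1: Find the fundamental solution (x₁, y₁) of x² - 10y² = 1.
  Expand √10 as a continued fraction. a₀ = ⌊√10⌋ = 3; iterate m_{k+1} = d_k·a_k − m_k, d_{k+1} = (10 − m_{k+1}²)/d_k, a_{k+1} = ⌊(a₀ + m_{k+1})/d_{k+1}⌋ (starting m₀ = 0, d₀ = 1), with convergents p_k = a_k·p_{k-1} + p_{k-2}, q_k = a_k·q_{k-1} + q_{k-2} (p₋₁ = 1, q₋₁ = 0):
  k = 0: a₀ = 3; p₀/q₀ = 3/1; p₀² − 10·q₀² = 9 − 10 = -1.
  k = 1: m = 3, d = 1, a = ⌊(3 + 3)/1⌋ = 6; p/q = (6·3 + 1)/(6·1 + 0) = 19/6; p² − 10·q² = 361 − 360 = 1.
  The first convergent with p² − 10·q² = 1 gives the fundamental solution (x₁, y₁) = (19, 6).
Step 2: Apply the recurrence (x_{n+1}, y_{n+1}) = (x₁x_n + 10y₁y_n, x₁y_n + y₁x_n) repeatedly.
  From (x_1, y_1) = (19, 6): x_2 = 19·19 + 10·6·6 = 721; y_2 = 19·6 + 6·19 = 228.
Step 3: Verify x_2² - 10·y_2² = 519841 - 519840 = 1 (should be 1). ✓

(x_1, y_1) = (19, 6); (x_2, y_2) = (721, 228).


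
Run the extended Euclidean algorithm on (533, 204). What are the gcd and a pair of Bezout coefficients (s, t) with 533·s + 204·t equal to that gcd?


Euclidean algorithm on (533, 204) — divide until remainder is 0:
  533 = 2 · 204 + 125
  204 = 1 · 125 + 79
  125 = 1 · 79 + 46
  79 = 1 · 46 + 33
  46 = 1 · 33 + 13
  33 = 2 · 13 + 7
  13 = 1 · 7 + 6
  7 = 1 · 6 + 1
  6 = 6 · 1 + 0
gcd(533, 204) = 1.
Track Bezout coefficients alongside the remainders: start with r₀ = 533 = a·1 + b·0 (s = 1, t = 0) and r₁ = 204 = a·0 + b·1 (s = 0, t = 1); each new remainder r_{k+1} = r_{k-1} − q_k·r_k inherits s_{k+1} = s_{k-1} − q_k·s_k, t_{k+1} = t_{k-1} − q_k·t_k, so r_k = a·s_k + b·t_k at every step:
  q = 2: r = 125, s = 1 − 2·0 = 1, t = 0 − 2·1 = -2  (check: 533·1 + 204·(-2) = 125)
  q = 1: r = 79, s = 0 − 1·1 = -1, t = 1 − 1·(-2) = 3  (check: 533·(-1) + 204·3 = 79)
  q = 1: r = 46, s = 1 − 1·(-1) = 2, t = -2 − 1·3 = -5  (check: 533·2 + 204·(-5) = 46)
  q = 1: r = 33, s = -1 − 1·2 = -3, t = 3 − 1·(-5) = 8  (check: 533·(-3) + 204·8 = 33)
  q = 1: r = 13, s = 2 − 1·(-3) = 5, t = -5 − 1·8 = -13  (check: 533·5 + 204·(-13) = 13)
  q = 2: r = 7, s = -3 − 2·5 = -13, t = 8 − 2·(-13) = 34  (check: 533·(-13) + 204·34 = 7)
  q = 1: r = 6, s = 5 − 1·(-13) = 18, t = -13 − 1·34 = -47  (check: 533·18 + 204·(-47) = 6)
  q = 1: r = 1, s = -13 − 1·18 = -31, t = 34 − 1·(-47) = 81  (check: 533·(-31) + 204·81 = 1)
The row with r = 1 (the gcd) gives the Bezout coefficients s = -31, t = 81.
Result: 533 · (-31) + 204 · (81) = 1.

gcd(533, 204) = 1; s = -31, t = 81 (check: 533·(-31) + 204·81 = 1).


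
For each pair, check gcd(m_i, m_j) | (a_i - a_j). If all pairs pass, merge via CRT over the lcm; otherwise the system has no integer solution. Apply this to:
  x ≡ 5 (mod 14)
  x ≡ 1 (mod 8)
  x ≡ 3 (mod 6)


Moduli 14, 8, 6 are not pairwise coprime, so CRT works modulo lcm(m_i) when all pairwise compatibility conditions hold.
Pairwise compatibility: gcd(m_i, m_j) must divide a_i - a_j for every pair.
Merge one congruence at a time:
  Start: x ≡ 5 (mod 14).
  Combine with x ≡ 1 (mod 8): gcd(14, 8) = 2; 1 - 5 = -4, which IS divisible by 2, so compatible.
    Write x = 5 + 14·t and substitute into x ≡ 1 (mod 8): 14·t ≡ 1 − 5 = -4 (mod 8).
    Divide the congruence (and modulus) by g = 2: 7·t ≡ -2 (mod 4).
    Reduce coefficients mod 4: 3·t ≡ 2 (mod 4).
    The inverse of 3 mod 4 is 3 (since 3·3 = 9 = 2·4 + 1), so t ≡ 3·2 = 6 ≡ 2 (mod 4).
    Then x = 5 + 14·2 = 33, valid modulo lcm(14, 8) = 56: x ≡ 33 (mod 56).
  Combine with x ≡ 3 (mod 6): gcd(56, 6) = 2; 3 - 33 = -30, which IS divisible by 2, so compatible.
    Write x = 33 + 56·t and substitute into x ≡ 3 (mod 6): 56·t ≡ 3 − 33 = -30 (mod 6).
    Divide the congruence (and modulus) by g = 2: 28·t ≡ -15 (mod 3).
    Reduce coefficients mod 3: 1·t ≡ 0 (mod 3).
    So t ≡ 0 (mod 3).
    Then x = 33 + 56·0 = 33, valid modulo lcm(56, 6) = 168: x ≡ 33 (mod 168).
Verify: 33 mod 14 = 5, 33 mod 8 = 1, 33 mod 6 = 3.

x ≡ 33 (mod 168).


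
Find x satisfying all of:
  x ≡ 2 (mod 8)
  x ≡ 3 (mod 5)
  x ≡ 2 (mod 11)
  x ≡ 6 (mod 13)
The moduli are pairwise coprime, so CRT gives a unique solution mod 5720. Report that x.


Product of moduli M = 8 · 5 · 11 · 13 = 5720.
Merge one congruence at a time:
  Start: x ≡ 2 (mod 8).
  Combine with x ≡ 3 (mod 5); new modulus lcm = 40.
    Write x = 2 + 8·t and substitute into x ≡ 3 (mod 5): 8·t ≡ 3 − 2 = 1 (mod 5).
    Reduce coefficients mod 5: 3·t ≡ 1 (mod 5).
    The inverse of 3 mod 5 is 2 (since 3·2 = 6 = 1·5 + 1), so t ≡ 2·1 = 2 ≡ 2 (mod 5).
    Then x = 2 + 8·2 = 18, valid modulo lcm(8, 5) = 40: x ≡ 18 (mod 40).
  Combine with x ≡ 2 (mod 11); new modulus lcm = 440.
    Write x = 18 + 40·t and substitute into x ≡ 2 (mod 11): 40·t ≡ 2 − 18 = -16 (mod 11).
    Reduce coefficients mod 11: 7·t ≡ 6 (mod 11).
    The inverse of 7 mod 11 is 8 (since 7·8 = 56 = 5·11 + 1), so t ≡ 8·6 = 48 ≡ 4 (mod 11).
    Then x = 18 + 40·4 = 178, valid modulo lcm(40, 11) = 440: x ≡ 178 (mod 440).
  Combine with x ≡ 6 (mod 13); new modulus lcm = 5720.
    Write x = 178 + 440·t and substitute into x ≡ 6 (mod 13): 440·t ≡ 6 − 178 = -172 (mod 13).
    Reduce coefficients mod 13: 11·t ≡ 10 (mod 13).
    The inverse of 11 mod 13 is 6 (since 11·6 = 66 = 5·13 + 1), so t ≡ 6·10 = 60 ≡ 8 (mod 13).
    Then x = 178 + 440·8 = 3698, valid modulo lcm(440, 13) = 5720: x ≡ 3698 (mod 5720).
Verify against each original: 3698 mod 8 = 2, 3698 mod 5 = 3, 3698 mod 11 = 2, 3698 mod 13 = 6.

x ≡ 3698 (mod 5720).


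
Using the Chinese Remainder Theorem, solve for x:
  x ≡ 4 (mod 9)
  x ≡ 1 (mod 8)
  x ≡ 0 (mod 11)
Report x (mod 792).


Moduli 9, 8, 11 are pairwise coprime; by CRT there is a unique solution modulo M = 9 · 8 · 11 = 792.
Solve pairwise, accumulating the modulus:
  Start with x ≡ 4 (mod 9).
  Combine with x ≡ 1 (mod 8): since gcd(9, 8) = 1, we get a unique residue mod 72.
    Write x = 4 + 9·t and substitute into x ≡ 1 (mod 8): 9·t ≡ 1 − 4 = -3 (mod 8).
    Reduce coefficients mod 8: 1·t ≡ 5 (mod 8).
    So t ≡ 5 (mod 8).
    Then x = 4 + 9·5 = 49, valid modulo lcm(9, 8) = 72: x ≡ 49 (mod 72).
  Combine with x ≡ 0 (mod 11): since gcd(72, 11) = 1, we get a unique residue mod 792.
    Write x = 49 + 72·t and substitute into x ≡ 0 (mod 11): 72·t ≡ 0 − 49 = -49 (mod 11).
    Reduce coefficients mod 11: 6·t ≡ 6 (mod 11).
    The inverse of 6 mod 11 is 2 (since 6·2 = 12 = 1·11 + 1), so t ≡ 2·6 = 12 ≡ 1 (mod 11).
    Then x = 49 + 72·1 = 121, valid modulo lcm(72, 11) = 792: x ≡ 121 (mod 792).
Verify: 121 mod 9 = 4 ✓, 121 mod 8 = 1 ✓, 121 mod 11 = 0 ✓.

x ≡ 121 (mod 792).


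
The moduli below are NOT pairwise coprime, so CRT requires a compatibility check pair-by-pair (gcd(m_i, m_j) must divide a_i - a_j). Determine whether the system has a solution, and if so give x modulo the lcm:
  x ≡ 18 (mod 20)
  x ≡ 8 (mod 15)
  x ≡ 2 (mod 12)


Moduli 20, 15, 12 are not pairwise coprime, so CRT works modulo lcm(m_i) when all pairwise compatibility conditions hold.
Pairwise compatibility: gcd(m_i, m_j) must divide a_i - a_j for every pair.
Merge one congruence at a time:
  Start: x ≡ 18 (mod 20).
  Combine with x ≡ 8 (mod 15): gcd(20, 15) = 5; 8 - 18 = -10, which IS divisible by 5, so compatible.
    Write x = 18 + 20·t and substitute into x ≡ 8 (mod 15): 20·t ≡ 8 − 18 = -10 (mod 15).
    Divide the congruence (and modulus) by g = 5: 4·t ≡ -2 (mod 3).
    Reduce coefficients mod 3: 1·t ≡ 1 (mod 3).
    So t ≡ 1 (mod 3).
    Then x = 18 + 20·1 = 38, valid modulo lcm(20, 15) = 60: x ≡ 38 (mod 60).
  Combine with x ≡ 2 (mod 12): gcd(60, 12) = 12; 2 - 38 = -36, which IS divisible by 12, so compatible.
    Write x = 38 + 60·t and substitute into x ≡ 2 (mod 12): 60·t ≡ 2 − 38 = -36 (mod 12).
    Divide the congruence (and modulus) by g = 12: 5·t ≡ -3 (mod 1).
    Modulo 1 every t works; take t = 0.
    Then x = 38 + 60·0 = 38, valid modulo lcm(60, 12) = 60: x ≡ 38 (mod 60).
Verify: 38 mod 20 = 18, 38 mod 15 = 8, 38 mod 12 = 2.

x ≡ 38 (mod 60).


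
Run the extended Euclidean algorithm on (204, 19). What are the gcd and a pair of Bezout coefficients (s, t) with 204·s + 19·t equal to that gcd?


Euclidean algorithm on (204, 19) — divide until remainder is 0:
  204 = 10 · 19 + 14
  19 = 1 · 14 + 5
  14 = 2 · 5 + 4
  5 = 1 · 4 + 1
  4 = 4 · 1 + 0
gcd(204, 19) = 1.
Track Bezout coefficients alongside the remainders: start with r₀ = 204 = a·1 + b·0 (s = 1, t = 0) and r₁ = 19 = a·0 + b·1 (s = 0, t = 1); each new remainder r_{k+1} = r_{k-1} − q_k·r_k inherits s_{k+1} = s_{k-1} − q_k·s_k, t_{k+1} = t_{k-1} − q_k·t_k, so r_k = a·s_k + b·t_k at every step:
  q = 10: r = 14, s = 1 − 10·0 = 1, t = 0 − 10·1 = -10  (check: 204·1 + 19·(-10) = 14)
  q = 1: r = 5, s = 0 − 1·1 = -1, t = 1 − 1·(-10) = 11  (check: 204·(-1) + 19·11 = 5)
  q = 2: r = 4, s = 1 − 2·(-1) = 3, t = -10 − 2·11 = -32  (check: 204·3 + 19·(-32) = 4)
  q = 1: r = 1, s = -1 − 1·3 = -4, t = 11 − 1·(-32) = 43  (check: 204·(-4) + 19·43 = 1)
The row with r = 1 (the gcd) gives the Bezout coefficients s = -4, t = 43.
Result: 204 · (-4) + 19 · (43) = 1.

gcd(204, 19) = 1; s = -4, t = 43 (check: 204·(-4) + 19·43 = 1).


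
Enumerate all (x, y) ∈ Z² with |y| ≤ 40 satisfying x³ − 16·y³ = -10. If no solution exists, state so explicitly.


The equation is x³ - 16y³ = -10. For fixed y, x³ = 16·y³ − 10, so a solution requires the RHS to be a perfect cube.
Strategy: iterate y from -40 to 40, compute RHS = 16·y³ − 10, and check whether it is a (positive or negative) perfect cube.
Check small values of y:
  y = 0: RHS = -10 is not a perfect cube.
  y = 1: RHS = 6 is not a perfect cube.
  y = -1: RHS = -26 is not a perfect cube.
  y = 2: RHS = 118 is not a perfect cube.
  y = -2: RHS = -138 is not a perfect cube.
  y = 3: RHS = 422 is not a perfect cube.
  y = -3: RHS = -442 is not a perfect cube.
Continuing the search up to |y| = 40 finds no solutions either.
No (x, y) in the scanned range satisfies the equation.

No integer solutions with |y| ≤ 40.


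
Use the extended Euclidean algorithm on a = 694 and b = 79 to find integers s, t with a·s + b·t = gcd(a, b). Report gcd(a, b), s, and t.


Euclidean algorithm on (694, 79) — divide until remainder is 0:
  694 = 8 · 79 + 62
  79 = 1 · 62 + 17
  62 = 3 · 17 + 11
  17 = 1 · 11 + 6
  11 = 1 · 6 + 5
  6 = 1 · 5 + 1
  5 = 5 · 1 + 0
gcd(694, 79) = 1.
Track Bezout coefficients alongside the remainders: start with r₀ = 694 = a·1 + b·0 (s = 1, t = 0) and r₁ = 79 = a·0 + b·1 (s = 0, t = 1); each new remainder r_{k+1} = r_{k-1} − q_k·r_k inherits s_{k+1} = s_{k-1} − q_k·s_k, t_{k+1} = t_{k-1} − q_k·t_k, so r_k = a·s_k + b·t_k at every step:
  q = 8: r = 62, s = 1 − 8·0 = 1, t = 0 − 8·1 = -8  (check: 694·1 + 79·(-8) = 62)
  q = 1: r = 17, s = 0 − 1·1 = -1, t = 1 − 1·(-8) = 9  (check: 694·(-1) + 79·9 = 17)
  q = 3: r = 11, s = 1 − 3·(-1) = 4, t = -8 − 3·9 = -35  (check: 694·4 + 79·(-35) = 11)
  q = 1: r = 6, s = -1 − 1·4 = -5, t = 9 − 1·(-35) = 44  (check: 694·(-5) + 79·44 = 6)
  q = 1: r = 5, s = 4 − 1·(-5) = 9, t = -35 − 1·44 = -79  (check: 694·9 + 79·(-79) = 5)
  q = 1: r = 1, s = -5 − 1·9 = -14, t = 44 − 1·(-79) = 123  (check: 694·(-14) + 79·123 = 1)
The row with r = 1 (the gcd) gives the Bezout coefficients s = -14, t = 123.
Result: 694 · (-14) + 79 · (123) = 1.

gcd(694, 79) = 1; s = -14, t = 123 (check: 694·(-14) + 79·123 = 1).


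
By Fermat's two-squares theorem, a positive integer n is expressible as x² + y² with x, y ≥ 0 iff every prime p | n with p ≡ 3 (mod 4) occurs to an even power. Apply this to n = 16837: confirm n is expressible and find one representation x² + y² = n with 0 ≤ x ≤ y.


Step 1: Factor n = 16837 = 113 · 149.
Step 2: Check the mod-4 condition on each prime factor: 113 ≡ 1 (mod 4), exponent 1; 149 ≡ 1 (mod 4), exponent 1.
All primes ≡ 3 (mod 4) appear to even exponent (or don't appear), so by the two-squares theorem n IS expressible as a sum of two squares.
Step 3: Build a representation. Here n = 113 · 149 is a product of primes ≡ 1 (mod 4). Each prime p ≡ 1 (mod 4) is itself a sum of two squares; find a² by testing p − a² for a perfect square:
  113: 113 − 1² = 112, 113 − 2² = 109, 113 − 3² = 104, 113 − 4² = 97, 113 − 5² = 88, 113 − 6² = 77, 113 − 7² = 64 = 8² ⇒ 113 = 7² + 8².
  149: 149 − 1² = 148, 149 − 2² = 145, 149 − 3² = 140, 149 − 4² = 133, 149 − 5² = 124, 149 − 6² = 113, 149 − 7² = 100 = 10² ⇒ 149 = 7² + 10².
  Combine using the Brahmagupta–Fibonacci identity (a² + b²)(c² + d²) = (ac − bd)² + (ad + bc)² = (ac + bd)² + (ad − bc)²:
  113 · 149 = 16837: from (7² + 8²)(7² + 10²), take (7·7 − 8·10, 7·10 + 8·7) = (49 − 80, 70 + 56) = (-31, 126); dropping signs (only squares matter) gives (31, 126); check 31² + 126² = 961 + 15876 = 16837 ✓.
Step 4: Order so x ≤ y and verify: 31² + 126² = 961 + 15876 = 16837 = n. ✓

n = 16837 = 31² + 126² (one valid representation with x ≤ y).


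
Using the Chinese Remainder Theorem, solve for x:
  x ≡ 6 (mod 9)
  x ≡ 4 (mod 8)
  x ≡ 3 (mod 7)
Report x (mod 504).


Moduli 9, 8, 7 are pairwise coprime; by CRT there is a unique solution modulo M = 9 · 8 · 7 = 504.
Solve pairwise, accumulating the modulus:
  Start with x ≡ 6 (mod 9).
  Combine with x ≡ 4 (mod 8): since gcd(9, 8) = 1, we get a unique residue mod 72.
    Write x = 6 + 9·t and substitute into x ≡ 4 (mod 8): 9·t ≡ 4 − 6 = -2 (mod 8).
    Reduce coefficients mod 8: 1·t ≡ 6 (mod 8).
    So t ≡ 6 (mod 8).
    Then x = 6 + 9·6 = 60, valid modulo lcm(9, 8) = 72: x ≡ 60 (mod 72).
  Combine with x ≡ 3 (mod 7): since gcd(72, 7) = 1, we get a unique residue mod 504.
    Write x = 60 + 72·t and substitute into x ≡ 3 (mod 7): 72·t ≡ 3 − 60 = -57 (mod 7).
    Reduce coefficients mod 7: 2·t ≡ 6 (mod 7).
    The inverse of 2 mod 7 is 4 (since 2·4 = 8 = 1·7 + 1), so t ≡ 4·6 = 24 ≡ 3 (mod 7).
    Then x = 60 + 72·3 = 276, valid modulo lcm(72, 7) = 504: x ≡ 276 (mod 504).
Verify: 276 mod 9 = 6 ✓, 276 mod 8 = 4 ✓, 276 mod 7 = 3 ✓.

x ≡ 276 (mod 504).


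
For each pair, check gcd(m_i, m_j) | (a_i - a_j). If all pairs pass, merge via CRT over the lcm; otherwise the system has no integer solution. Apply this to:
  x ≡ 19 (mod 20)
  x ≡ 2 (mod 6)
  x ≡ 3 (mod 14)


Moduli 20, 6, 14 are not pairwise coprime, so CRT works modulo lcm(m_i) when all pairwise compatibility conditions hold.
Pairwise compatibility: gcd(m_i, m_j) must divide a_i - a_j for every pair.
Merge one congruence at a time:
  Start: x ≡ 19 (mod 20).
  Combine with x ≡ 2 (mod 6): gcd(20, 6) = 2, and 2 - 19 = -17 is NOT divisible by 2.
    ⇒ system is inconsistent (no integer solution).

No solution (the system is inconsistent).


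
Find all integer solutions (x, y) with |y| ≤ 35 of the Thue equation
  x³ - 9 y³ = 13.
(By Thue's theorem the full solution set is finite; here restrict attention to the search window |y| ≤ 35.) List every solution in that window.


The equation is x³ - 9y³ = 13. For fixed y, x³ = 9·y³ + 13, so a solution requires the RHS to be a perfect cube.
Strategy: iterate y from -35 to 35, compute RHS = 9·y³ + 13, and check whether it is a (positive or negative) perfect cube.
Check small values of y:
  y = 0: RHS = 13 is not a perfect cube.
  y = 1: RHS = 22 is not a perfect cube.
  y = -1: RHS = 4 is not a perfect cube.
  y = 2: RHS = 85 is not a perfect cube.
  y = -2: RHS = -59 is not a perfect cube.
  y = 3: RHS = 256 is not a perfect cube.
  y = -3: RHS = -230 is not a perfect cube.
Continuing the search up to |y| = 35 finds no solutions either.
No (x, y) in the scanned range satisfies the equation.

No integer solutions with |y| ≤ 35.


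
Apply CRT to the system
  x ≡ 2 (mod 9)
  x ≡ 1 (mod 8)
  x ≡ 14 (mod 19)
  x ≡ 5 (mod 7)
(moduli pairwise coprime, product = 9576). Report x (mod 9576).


Product of moduli M = 9 · 8 · 19 · 7 = 9576.
Merge one congruence at a time:
  Start: x ≡ 2 (mod 9).
  Combine with x ≡ 1 (mod 8); new modulus lcm = 72.
    Write x = 2 + 9·t and substitute into x ≡ 1 (mod 8): 9·t ≡ 1 − 2 = -1 (mod 8).
    Reduce coefficients mod 8: 1·t ≡ 7 (mod 8).
    So t ≡ 7 (mod 8).
    Then x = 2 + 9·7 = 65, valid modulo lcm(9, 8) = 72: x ≡ 65 (mod 72).
  Combine with x ≡ 14 (mod 19); new modulus lcm = 1368.
    Write x = 65 + 72·t and substitute into x ≡ 14 (mod 19): 72·t ≡ 14 − 65 = -51 (mod 19).
    Reduce coefficients mod 19: 15·t ≡ 6 (mod 19).
    The inverse of 15 mod 19 is 14 (since 15·14 = 210 = 11·19 + 1), so t ≡ 14·6 = 84 ≡ 8 (mod 19).
    Then x = 65 + 72·8 = 641, valid modulo lcm(72, 19) = 1368: x ≡ 641 (mod 1368).
  Combine with x ≡ 5 (mod 7); new modulus lcm = 9576.
    Write x = 641 + 1368·t and substitute into x ≡ 5 (mod 7): 1368·t ≡ 5 − 641 = -636 (mod 7).
    Reduce coefficients mod 7: 3·t ≡ 1 (mod 7).
    The inverse of 3 mod 7 is 5 (since 3·5 = 15 = 2·7 + 1), so t ≡ 5·1 = 5 ≡ 5 (mod 7).
    Then x = 641 + 1368·5 = 7481, valid modulo lcm(1368, 7) = 9576: x ≡ 7481 (mod 9576).
Verify against each original: 7481 mod 9 = 2, 7481 mod 8 = 1, 7481 mod 19 = 14, 7481 mod 7 = 5.

x ≡ 7481 (mod 9576).


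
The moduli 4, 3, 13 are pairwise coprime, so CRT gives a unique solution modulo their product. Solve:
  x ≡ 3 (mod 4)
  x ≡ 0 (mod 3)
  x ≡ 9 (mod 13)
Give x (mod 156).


Moduli 4, 3, 13 are pairwise coprime; by CRT there is a unique solution modulo M = 4 · 3 · 13 = 156.
Solve pairwise, accumulating the modulus:
  Start with x ≡ 3 (mod 4).
  Combine with x ≡ 0 (mod 3): since gcd(4, 3) = 1, we get a unique residue mod 12.
    Write x = 3 + 4·t and substitute into x ≡ 0 (mod 3): 4·t ≡ 0 − 3 = -3 (mod 3).
    Reduce coefficients mod 3: 1·t ≡ 0 (mod 3).
    So t ≡ 0 (mod 3).
    Then x = 3 + 4·0 = 3, valid modulo lcm(4, 3) = 12: x ≡ 3 (mod 12).
  Combine with x ≡ 9 (mod 13): since gcd(12, 13) = 1, we get a unique residue mod 156.
    Write x = 3 + 12·t and substitute into x ≡ 9 (mod 13): 12·t ≡ 9 − 3 = 6 (mod 13).
    The inverse of 12 mod 13 is 12 (since 12·12 = 144 = 11·13 + 1), so t ≡ 12·6 = 72 ≡ 7 (mod 13).
    Then x = 3 + 12·7 = 87, valid modulo lcm(12, 13) = 156: x ≡ 87 (mod 156).
Verify: 87 mod 4 = 3 ✓, 87 mod 3 = 0 ✓, 87 mod 13 = 9 ✓.

x ≡ 87 (mod 156).


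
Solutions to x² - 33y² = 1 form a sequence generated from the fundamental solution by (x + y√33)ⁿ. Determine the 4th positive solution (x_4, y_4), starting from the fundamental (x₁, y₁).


Step 1: Find the fundamental solution (x₁, y₁) of x² - 33y² = 1.
  Expand √33 as a continued fraction. a₀ = ⌊√33⌋ = 5; iterate m_{k+1} = d_k·a_k − m_k, d_{k+1} = (33 − m_{k+1}²)/d_k, a_{k+1} = ⌊(a₀ + m_{k+1})/d_{k+1}⌋ (starting m₀ = 0, d₀ = 1), with convergents p_k = a_k·p_{k-1} + p_{k-2}, q_k = a_k·q_{k-1} + q_{k-2} (p₋₁ = 1, q₋₁ = 0):
  k = 0: a₀ = 5; p₀/q₀ = 5/1; p₀² − 33·q₀² = 25 − 33 = -8.
  k = 1: m = 5, d = 8, a = ⌊(5 + 5)/8⌋ = 1; p/q = (1·5 + 1)/(1·1 + 0) = 6/1; p² − 33·q² = 36 − 33 = 3.
  k = 2: m = 3, d = 3, a = ⌊(5 + 3)/3⌋ = 2; p/q = (2·6 + 5)/(2·1 + 1) = 17/3; p² − 33·q² = 289 − 297 = -8.
  k = 3: m = 3, d = 8, a = ⌊(5 + 3)/8⌋ = 1; p/q = (1·17 + 6)/(1·3 + 1) = 23/4; p² − 33·q² = 529 − 528 = 1.
  The first convergent with p² − 33·q² = 1 gives the fundamental solution (x₁, y₁) = (23, 4).
Step 2: Apply the recurrence (x_{n+1}, y_{n+1}) = (x₁x_n + 33y₁y_n, x₁y_n + y₁x_n) repeatedly.
  From (x_1, y_1) = (23, 4): x_2 = 23·23 + 33·4·4 = 1057; y_2 = 23·4 + 4·23 = 184.
  From (x_2, y_2) = (1057, 184): x_3 = 23·1057 + 33·4·184 = 48599; y_3 = 23·184 + 4·1057 = 8460.
  From (x_3, y_3) = (48599, 8460): x_4 = 23·48599 + 33·4·8460 = 2234497; y_4 = 23·8460 + 4·48599 = 388976.
Step 3: Verify x_4² - 33·y_4² = 4992976843009 - 4992976843008 = 1 (should be 1). ✓

(x_1, y_1) = (23, 4); (x_4, y_4) = (2234497, 388976).


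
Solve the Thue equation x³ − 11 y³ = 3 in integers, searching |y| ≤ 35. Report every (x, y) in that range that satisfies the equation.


The equation is x³ - 11y³ = 3. For fixed y, x³ = 11·y³ + 3, so a solution requires the RHS to be a perfect cube.
Strategy: iterate y from -35 to 35, compute RHS = 11·y³ + 3, and check whether it is a (positive or negative) perfect cube.
Check small values of y:
  y = 0: RHS = 3 is not a perfect cube.
  y = 1: RHS = 14 is not a perfect cube.
  y = -1: RHS = -8 = (-2)³ ⇒ x = -2 works.
  y = 2: RHS = 91 is not a perfect cube.
  y = -2: RHS = -85 is not a perfect cube.
  y = 3: RHS = 300 is not a perfect cube.
  y = -3: RHS = -294 is not a perfect cube.
Continuing the search up to |y| = 35 finds no further solutions beyond those listed.
Collected solutions: (-2, -1).

Solutions (with |y| ≤ 35): (-2, -1).


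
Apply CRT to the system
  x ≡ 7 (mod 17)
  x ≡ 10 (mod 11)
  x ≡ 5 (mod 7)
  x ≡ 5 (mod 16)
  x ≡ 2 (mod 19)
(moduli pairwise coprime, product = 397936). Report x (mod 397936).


Product of moduli M = 17 · 11 · 7 · 16 · 19 = 397936.
Merge one congruence at a time:
  Start: x ≡ 7 (mod 17).
  Combine with x ≡ 10 (mod 11); new modulus lcm = 187.
    Write x = 7 + 17·t and substitute into x ≡ 10 (mod 11): 17·t ≡ 10 − 7 = 3 (mod 11).
    Reduce coefficients mod 11: 6·t ≡ 3 (mod 11).
    The inverse of 6 mod 11 is 2 (since 6·2 = 12 = 1·11 + 1), so t ≡ 2·3 = 6 ≡ 6 (mod 11).
    Then x = 7 + 17·6 = 109, valid modulo lcm(17, 11) = 187: x ≡ 109 (mod 187).
  Combine with x ≡ 5 (mod 7); new modulus lcm = 1309.
    Write x = 109 + 187·t and substitute into x ≡ 5 (mod 7): 187·t ≡ 5 − 109 = -104 (mod 7).
    Reduce coefficients mod 7: 5·t ≡ 1 (mod 7).
    The inverse of 5 mod 7 is 3 (since 5·3 = 15 = 2·7 + 1), so t ≡ 3·1 = 3 ≡ 3 (mod 7).
    Then x = 109 + 187·3 = 670, valid modulo lcm(187, 7) = 1309: x ≡ 670 (mod 1309).
  Combine with x ≡ 5 (mod 16); new modulus lcm = 20944.
    Write x = 670 + 1309·t and substitute into x ≡ 5 (mod 16): 1309·t ≡ 5 − 670 = -665 (mod 16).
    Reduce coefficients mod 16: 13·t ≡ 7 (mod 16).
    The inverse of 13 mod 16 is 5 (since 13·5 = 65 = 4·16 + 1), so t ≡ 5·7 = 35 ≡ 3 (mod 16).
    Then x = 670 + 1309·3 = 4597, valid modulo lcm(1309, 16) = 20944: x ≡ 4597 (mod 20944).
  Combine with x ≡ 2 (mod 19); new modulus lcm = 397936.
    Write x = 4597 + 20944·t and substitute into x ≡ 2 (mod 19): 20944·t ≡ 2 − 4597 = -4595 (mod 19).
    Reduce coefficients mod 19: 6·t ≡ 3 (mod 19).
    The inverse of 6 mod 19 is 16 (since 6·16 = 96 = 5·19 + 1), so t ≡ 16·3 = 48 ≡ 10 (mod 19).
    Then x = 4597 + 20944·10 = 214037, valid modulo lcm(20944, 19) = 397936: x ≡ 214037 (mod 397936).
Verify against each original: 214037 mod 17 = 7, 214037 mod 11 = 10, 214037 mod 7 = 5, 214037 mod 16 = 5, 214037 mod 19 = 2.

x ≡ 214037 (mod 397936).


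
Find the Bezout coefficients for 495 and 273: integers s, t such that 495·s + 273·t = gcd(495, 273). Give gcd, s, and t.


Euclidean algorithm on (495, 273) — divide until remainder is 0:
  495 = 1 · 273 + 222
  273 = 1 · 222 + 51
  222 = 4 · 51 + 18
  51 = 2 · 18 + 15
  18 = 1 · 15 + 3
  15 = 5 · 3 + 0
gcd(495, 273) = 3.
Track Bezout coefficients alongside the remainders: start with r₀ = 495 = a·1 + b·0 (s = 1, t = 0) and r₁ = 273 = a·0 + b·1 (s = 0, t = 1); each new remainder r_{k+1} = r_{k-1} − q_k·r_k inherits s_{k+1} = s_{k-1} − q_k·s_k, t_{k+1} = t_{k-1} − q_k·t_k, so r_k = a·s_k + b·t_k at every step:
  q = 1: r = 222, s = 1 − 1·0 = 1, t = 0 − 1·1 = -1  (check: 495·1 + 273·(-1) = 222)
  q = 1: r = 51, s = 0 − 1·1 = -1, t = 1 − 1·(-1) = 2  (check: 495·(-1) + 273·2 = 51)
  q = 4: r = 18, s = 1 − 4·(-1) = 5, t = -1 − 4·2 = -9  (check: 495·5 + 273·(-9) = 18)
  q = 2: r = 15, s = -1 − 2·5 = -11, t = 2 − 2·(-9) = 20  (check: 495·(-11) + 273·20 = 15)
  q = 1: r = 3, s = 5 − 1·(-11) = 16, t = -9 − 1·20 = -29  (check: 495·16 + 273·(-29) = 3)
The row with r = 3 (the gcd) gives the Bezout coefficients s = 16, t = -29.
Result: 495 · (16) + 273 · (-29) = 3.

gcd(495, 273) = 3; s = 16, t = -29 (check: 495·16 + 273·(-29) = 3).


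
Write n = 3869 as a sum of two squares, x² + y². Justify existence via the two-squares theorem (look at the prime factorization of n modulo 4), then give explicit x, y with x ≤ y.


Step 1: Factor n = 3869 = 53 · 73.
Step 2: Check the mod-4 condition on each prime factor: 53 ≡ 1 (mod 4), exponent 1; 73 ≡ 1 (mod 4), exponent 1.
All primes ≡ 3 (mod 4) appear to even exponent (or don't appear), so by the two-squares theorem n IS expressible as a sum of two squares.
Step 3: Build a representation. Here n = 53 · 73 is a product of primes ≡ 1 (mod 4). Each prime p ≡ 1 (mod 4) is itself a sum of two squares; find a² by testing p − a² for a perfect square:
  53: 53 − 1² = 52, 53 − 2² = 49 = 7² ⇒ 53 = 2² + 7².
  73: 73 − 1² = 72, 73 − 2² = 69, 73 − 3² = 64 = 8² ⇒ 73 = 3² + 8².
  Combine using the Brahmagupta–Fibonacci identity (a² + b²)(c² + d²) = (ac − bd)² + (ad + bc)² = (ac + bd)² + (ad − bc)²:
  53 · 73 = 3869: from (2² + 7²)(3² + 8²), take (2·3 − 7·8, 2·8 + 7·3) = (6 − 56, 16 + 21) = (-50, 37); dropping signs (only squares matter) gives (50, 37); check 50² + 37² = 2500 + 1369 = 3869 ✓.
Step 4: Order so x ≤ y and verify: 37² + 50² = 1369 + 2500 = 3869 = n. ✓

n = 3869 = 37² + 50² (one valid representation with x ≤ y).


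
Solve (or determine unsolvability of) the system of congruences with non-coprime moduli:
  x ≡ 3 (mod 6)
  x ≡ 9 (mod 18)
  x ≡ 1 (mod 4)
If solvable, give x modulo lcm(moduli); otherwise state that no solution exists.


Moduli 6, 18, 4 are not pairwise coprime, so CRT works modulo lcm(m_i) when all pairwise compatibility conditions hold.
Pairwise compatibility: gcd(m_i, m_j) must divide a_i - a_j for every pair.
Merge one congruence at a time:
  Start: x ≡ 3 (mod 6).
  Combine with x ≡ 9 (mod 18): gcd(6, 18) = 6; 9 - 3 = 6, which IS divisible by 6, so compatible.
    Write x = 3 + 6·t and substitute into x ≡ 9 (mod 18): 6·t ≡ 9 − 3 = 6 (mod 18).
    Divide the congruence (and modulus) by g = 6: 1·t ≡ 1 (mod 3).
    So t ≡ 1 (mod 3).
    Then x = 3 + 6·1 = 9, valid modulo lcm(6, 18) = 18: x ≡ 9 (mod 18).
  Combine with x ≡ 1 (mod 4): gcd(18, 4) = 2; 1 - 9 = -8, which IS divisible by 2, so compatible.
    Write x = 9 + 18·t and substitute into x ≡ 1 (mod 4): 18·t ≡ 1 − 9 = -8 (mod 4).
    Divide the congruence (and modulus) by g = 2: 9·t ≡ -4 (mod 2).
    Reduce coefficients mod 2: 1·t ≡ 0 (mod 2).
    So t ≡ 0 (mod 2).
    Then x = 9 + 18·0 = 9, valid modulo lcm(18, 4) = 36: x ≡ 9 (mod 36).
Verify: 9 mod 6 = 3, 9 mod 18 = 9, 9 mod 4 = 1.

x ≡ 9 (mod 36).


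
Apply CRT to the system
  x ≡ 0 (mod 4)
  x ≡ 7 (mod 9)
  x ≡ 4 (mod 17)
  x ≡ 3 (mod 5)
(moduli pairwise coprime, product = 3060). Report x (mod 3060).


Product of moduli M = 4 · 9 · 17 · 5 = 3060.
Merge one congruence at a time:
  Start: x ≡ 0 (mod 4).
  Combine with x ≡ 7 (mod 9); new modulus lcm = 36.
    Write x = 0 + 4·t and substitute into x ≡ 7 (mod 9): 4·t ≡ 7 − 0 = 7 (mod 9).
    The inverse of 4 mod 9 is 7 (since 4·7 = 28 = 3·9 + 1), so t ≡ 7·7 = 49 ≡ 4 (mod 9).
    Then x = 0 + 4·4 = 16, valid modulo lcm(4, 9) = 36: x ≡ 16 (mod 36).
  Combine with x ≡ 4 (mod 17); new modulus lcm = 612.
    Write x = 16 + 36·t and substitute into x ≡ 4 (mod 17): 36·t ≡ 4 − 16 = -12 (mod 17).
    Reduce coefficients mod 17: 2·t ≡ 5 (mod 17).
    The inverse of 2 mod 17 is 9 (since 2·9 = 18 = 1·17 + 1), so t ≡ 9·5 = 45 ≡ 11 (mod 17).
    Then x = 16 + 36·11 = 412, valid modulo lcm(36, 17) = 612: x ≡ 412 (mod 612).
  Combine with x ≡ 3 (mod 5); new modulus lcm = 3060.
    Write x = 412 + 612·t and substitute into x ≡ 3 (mod 5): 612·t ≡ 3 − 412 = -409 (mod 5).
    Reduce coefficients mod 5: 2·t ≡ 1 (mod 5).
    The inverse of 2 mod 5 is 3 (since 2·3 = 6 = 1·5 + 1), so t ≡ 3·1 = 3 ≡ 3 (mod 5).
    Then x = 412 + 612·3 = 2248, valid modulo lcm(612, 5) = 3060: x ≡ 2248 (mod 3060).
Verify against each original: 2248 mod 4 = 0, 2248 mod 9 = 7, 2248 mod 17 = 4, 2248 mod 5 = 3.

x ≡ 2248 (mod 3060).


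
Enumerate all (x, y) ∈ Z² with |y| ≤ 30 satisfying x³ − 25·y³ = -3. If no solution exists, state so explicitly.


The equation is x³ - 25y³ = -3. For fixed y, x³ = 25·y³ − 3, so a solution requires the RHS to be a perfect cube.
Strategy: iterate y from -30 to 30, compute RHS = 25·y³ − 3, and check whether it is a (positive or negative) perfect cube.
Check small values of y:
  y = 0: RHS = -3 is not a perfect cube.
  y = 1: RHS = 22 is not a perfect cube.
  y = -1: RHS = -28 is not a perfect cube.
  y = 2: RHS = 197 is not a perfect cube.
  y = -2: RHS = -203 is not a perfect cube.
  y = 3: RHS = 672 is not a perfect cube.
  y = -3: RHS = -678 is not a perfect cube.
Continuing the search up to |y| = 30 finds no solutions either.
No (x, y) in the scanned range satisfies the equation.

No integer solutions with |y| ≤ 30.


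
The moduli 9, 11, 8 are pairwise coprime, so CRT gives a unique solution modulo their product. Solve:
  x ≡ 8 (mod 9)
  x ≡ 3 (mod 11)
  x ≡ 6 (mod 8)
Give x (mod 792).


Moduli 9, 11, 8 are pairwise coprime; by CRT there is a unique solution modulo M = 9 · 11 · 8 = 792.
Solve pairwise, accumulating the modulus:
  Start with x ≡ 8 (mod 9).
  Combine with x ≡ 3 (mod 11): since gcd(9, 11) = 1, we get a unique residue mod 99.
    Write x = 8 + 9·t and substitute into x ≡ 3 (mod 11): 9·t ≡ 3 − 8 = -5 (mod 11).
    Reduce coefficients mod 11: 9·t ≡ 6 (mod 11).
    The inverse of 9 mod 11 is 5 (since 9·5 = 45 = 4·11 + 1), so t ≡ 5·6 = 30 ≡ 8 (mod 11).
    Then x = 8 + 9·8 = 80, valid modulo lcm(9, 11) = 99: x ≡ 80 (mod 99).
  Combine with x ≡ 6 (mod 8): since gcd(99, 8) = 1, we get a unique residue mod 792.
    Write x = 80 + 99·t and substitute into x ≡ 6 (mod 8): 99·t ≡ 6 − 80 = -74 (mod 8).
    Reduce coefficients mod 8: 3·t ≡ 6 (mod 8).
    The inverse of 3 mod 8 is 3 (since 3·3 = 9 = 1·8 + 1), so t ≡ 3·6 = 18 ≡ 2 (mod 8).
    Then x = 80 + 99·2 = 278, valid modulo lcm(99, 8) = 792: x ≡ 278 (mod 792).
Verify: 278 mod 9 = 8 ✓, 278 mod 11 = 3 ✓, 278 mod 8 = 6 ✓.

x ≡ 278 (mod 792).


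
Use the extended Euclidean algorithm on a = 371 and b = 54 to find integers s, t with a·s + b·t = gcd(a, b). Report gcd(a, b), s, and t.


Euclidean algorithm on (371, 54) — divide until remainder is 0:
  371 = 6 · 54 + 47
  54 = 1 · 47 + 7
  47 = 6 · 7 + 5
  7 = 1 · 5 + 2
  5 = 2 · 2 + 1
  2 = 2 · 1 + 0
gcd(371, 54) = 1.
Track Bezout coefficients alongside the remainders: start with r₀ = 371 = a·1 + b·0 (s = 1, t = 0) and r₁ = 54 = a·0 + b·1 (s = 0, t = 1); each new remainder r_{k+1} = r_{k-1} − q_k·r_k inherits s_{k+1} = s_{k-1} − q_k·s_k, t_{k+1} = t_{k-1} − q_k·t_k, so r_k = a·s_k + b·t_k at every step:
  q = 6: r = 47, s = 1 − 6·0 = 1, t = 0 − 6·1 = -6  (check: 371·1 + 54·(-6) = 47)
  q = 1: r = 7, s = 0 − 1·1 = -1, t = 1 − 1·(-6) = 7  (check: 371·(-1) + 54·7 = 7)
  q = 6: r = 5, s = 1 − 6·(-1) = 7, t = -6 − 6·7 = -48  (check: 371·7 + 54·(-48) = 5)
  q = 1: r = 2, s = -1 − 1·7 = -8, t = 7 − 1·(-48) = 55  (check: 371·(-8) + 54·55 = 2)
  q = 2: r = 1, s = 7 − 2·(-8) = 23, t = -48 − 2·55 = -158  (check: 371·23 + 54·(-158) = 1)
The row with r = 1 (the gcd) gives the Bezout coefficients s = 23, t = -158.
Result: 371 · (23) + 54 · (-158) = 1.

gcd(371, 54) = 1; s = 23, t = -158 (check: 371·23 + 54·(-158) = 1).


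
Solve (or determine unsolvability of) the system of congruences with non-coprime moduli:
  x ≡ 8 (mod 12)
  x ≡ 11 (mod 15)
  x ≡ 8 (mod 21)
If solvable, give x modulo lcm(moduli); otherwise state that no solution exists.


Moduli 12, 15, 21 are not pairwise coprime, so CRT works modulo lcm(m_i) when all pairwise compatibility conditions hold.
Pairwise compatibility: gcd(m_i, m_j) must divide a_i - a_j for every pair.
Merge one congruence at a time:
  Start: x ≡ 8 (mod 12).
  Combine with x ≡ 11 (mod 15): gcd(12, 15) = 3; 11 - 8 = 3, which IS divisible by 3, so compatible.
    Write x = 8 + 12·t and substitute into x ≡ 11 (mod 15): 12·t ≡ 11 − 8 = 3 (mod 15).
    Divide the congruence (and modulus) by g = 3: 4·t ≡ 1 (mod 5).
    The inverse of 4 mod 5 is 4 (since 4·4 = 16 = 3·5 + 1), so t ≡ 4·1 = 4 ≡ 4 (mod 5).
    Then x = 8 + 12·4 = 56, valid modulo lcm(12, 15) = 60: x ≡ 56 (mod 60).
  Combine with x ≡ 8 (mod 21): gcd(60, 21) = 3; 8 - 56 = -48, which IS divisible by 3, so compatible.
    Write x = 56 + 60·t and substitute into x ≡ 8 (mod 21): 60·t ≡ 8 − 56 = -48 (mod 21).
    Divide the congruence (and modulus) by g = 3: 20·t ≡ -16 (mod 7).
    Reduce coefficients mod 7: 6·t ≡ 5 (mod 7).
    The inverse of 6 mod 7 is 6 (since 6·6 = 36 = 5·7 + 1), so t ≡ 6·5 = 30 ≡ 2 (mod 7).
    Then x = 56 + 60·2 = 176, valid modulo lcm(60, 21) = 420: x ≡ 176 (mod 420).
Verify: 176 mod 12 = 8, 176 mod 15 = 11, 176 mod 21 = 8.

x ≡ 176 (mod 420).


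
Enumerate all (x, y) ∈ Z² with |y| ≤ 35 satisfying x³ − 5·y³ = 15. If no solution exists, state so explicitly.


The equation is x³ - 5y³ = 15. For fixed y, x³ = 5·y³ + 15, so a solution requires the RHS to be a perfect cube.
Strategy: iterate y from -35 to 35, compute RHS = 5·y³ + 15, and check whether it is a (positive or negative) perfect cube.
Check small values of y:
  y = 0: RHS = 15 is not a perfect cube.
  y = 1: RHS = 20 is not a perfect cube.
  y = -1: RHS = 10 is not a perfect cube.
  y = 2: RHS = 55 is not a perfect cube.
  y = -2: RHS = -25 is not a perfect cube.
  y = 3: RHS = 150 is not a perfect cube.
  y = -3: RHS = -120 is not a perfect cube.
Continuing the search up to |y| = 35 finds no solutions either.
No (x, y) in the scanned range satisfies the equation.

No integer solutions with |y| ≤ 35.


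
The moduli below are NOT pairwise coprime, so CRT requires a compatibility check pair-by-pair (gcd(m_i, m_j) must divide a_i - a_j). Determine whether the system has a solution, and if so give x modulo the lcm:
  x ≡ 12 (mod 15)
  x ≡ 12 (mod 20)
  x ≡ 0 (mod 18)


Moduli 15, 20, 18 are not pairwise coprime, so CRT works modulo lcm(m_i) when all pairwise compatibility conditions hold.
Pairwise compatibility: gcd(m_i, m_j) must divide a_i - a_j for every pair.
Merge one congruence at a time:
  Start: x ≡ 12 (mod 15).
  Combine with x ≡ 12 (mod 20): gcd(15, 20) = 5; 12 - 12 = 0, which IS divisible by 5, so compatible.
    Write x = 12 + 15·t and substitute into x ≡ 12 (mod 20): 15·t ≡ 12 − 12 = 0 (mod 20).
    Divide the congruence (and modulus) by g = 5: 3·t ≡ 0 (mod 4).
    The inverse of 3 mod 4 is 3 (since 3·3 = 9 = 2·4 + 1), so t ≡ 3·0 = 0 ≡ 0 (mod 4).
    Then x = 12 + 15·0 = 12, valid modulo lcm(15, 20) = 60: x ≡ 12 (mod 60).
  Combine with x ≡ 0 (mod 18): gcd(60, 18) = 6; 0 - 12 = -12, which IS divisible by 6, so compatible.
    Write x = 12 + 60·t and substitute into x ≡ 0 (mod 18): 60·t ≡ 0 − 12 = -12 (mod 18).
    Divide the congruence (and modulus) by g = 6: 10·t ≡ -2 (mod 3).
    Reduce coefficients mod 3: 1·t ≡ 1 (mod 3).
    So t ≡ 1 (mod 3).
    Then x = 12 + 60·1 = 72, valid modulo lcm(60, 18) = 180: x ≡ 72 (mod 180).
Verify: 72 mod 15 = 12, 72 mod 20 = 12, 72 mod 18 = 0.

x ≡ 72 (mod 180).


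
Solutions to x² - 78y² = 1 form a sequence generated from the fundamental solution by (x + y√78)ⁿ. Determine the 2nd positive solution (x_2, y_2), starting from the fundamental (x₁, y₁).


Step 1: Find the fundamental solution (x₁, y₁) of x² - 78y² = 1.
  Expand √78 as a continued fraction. a₀ = ⌊√78⌋ = 8; iterate m_{k+1} = d_k·a_k − m_k, d_{k+1} = (78 − m_{k+1}²)/d_k, a_{k+1} = ⌊(a₀ + m_{k+1})/d_{k+1}⌋ (starting m₀ = 0, d₀ = 1), with convergents p_k = a_k·p_{k-1} + p_{k-2}, q_k = a_k·q_{k-1} + q_{k-2} (p₋₁ = 1, q₋₁ = 0):
  k = 0: a₀ = 8; p₀/q₀ = 8/1; p₀² − 78·q₀² = 64 − 78 = -14.
  k = 1: m = 8, d = 14, a = ⌊(8 + 8)/14⌋ = 1; p/q = (1·8 + 1)/(1·1 + 0) = 9/1; p² − 78·q² = 81 − 78 = 3.
  k = 2: m = 6, d = 3, a = ⌊(8 + 6)/3⌋ = 4; p/q = (4·9 + 8)/(4·1 + 1) = 44/5; p² − 78·q² = 1936 − 1950 = -14.
  k = 3: m = 6, d = 14, a = ⌊(8 + 6)/14⌋ = 1; p/q = (1·44 + 9)/(1·5 + 1) = 53/6; p² − 78·q² = 2809 − 2808 = 1.
  The first convergent with p² − 78·q² = 1 gives the fundamental solution (x₁, y₁) = (53, 6).
Step 2: Apply the recurrence (x_{n+1}, y_{n+1}) = (x₁x_n + 78y₁y_n, x₁y_n + y₁x_n) repeatedly.
  From (x_1, y_1) = (53, 6): x_2 = 53·53 + 78·6·6 = 5617; y_2 = 53·6 + 6·53 = 636.
Step 3: Verify x_2² - 78·y_2² = 31550689 - 31550688 = 1 (should be 1). ✓

(x_1, y_1) = (53, 6); (x_2, y_2) = (5617, 636).
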